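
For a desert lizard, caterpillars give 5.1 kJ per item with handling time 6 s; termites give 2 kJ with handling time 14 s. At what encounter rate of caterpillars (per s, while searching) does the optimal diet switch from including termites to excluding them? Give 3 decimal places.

Drop termites once their profitability E₂/h₂ falls below the rate achievable on caterpillars alone: E₂/h₂ = λE₁/(1 + λh₁).
Solve for λ: λE₁h₂ = E₂(1 + λh₁) → λ(E₁h₂ − E₂h₁) = E₂ → λ = E₂/(E₁h₂ − E₂h₁).
λ = 2/(5.1×14 − 2×6) = 2/59.4 = 0.03367 per s.

0.034 per s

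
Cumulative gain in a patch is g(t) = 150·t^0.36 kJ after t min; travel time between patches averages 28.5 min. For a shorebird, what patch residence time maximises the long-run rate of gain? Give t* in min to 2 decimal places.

Optimal t* satisfies g'(t*) = g(t*)/(T + t*).
g'(t) = 0.36·150·t^-0.64. Setting 0.36·150·t^-0.64 = 150·t^0.36/(28.5+t) gives 0.36(28.5+t) = t, so 0.64·t = 0.36×28.5.
t* = 0.36×28.5/0.64 = 16.03 min.

16.03 min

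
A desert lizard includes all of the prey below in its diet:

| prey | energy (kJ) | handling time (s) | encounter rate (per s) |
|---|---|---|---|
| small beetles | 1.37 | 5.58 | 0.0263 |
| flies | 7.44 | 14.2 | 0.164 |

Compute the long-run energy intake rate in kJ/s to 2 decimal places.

R = Σλ_iE_i / (1 + Σλ_ih_i)
Numerator: 0.0263×1.37 + 0.164×7.44 = 1.256
Denominator: 1 + 0.0263×5.58 + 0.164×14.2 = 3.476
R = 1.256/3.476 = 0.3614 kJ/s

0.36 kJ/s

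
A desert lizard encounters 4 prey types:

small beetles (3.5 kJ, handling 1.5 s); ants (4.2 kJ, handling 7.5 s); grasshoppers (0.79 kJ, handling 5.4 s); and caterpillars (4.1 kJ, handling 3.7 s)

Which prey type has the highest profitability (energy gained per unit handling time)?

In descending order of E/h:
small beetles: 3.5/1.5 = 2.33 kJ/s
caterpillars: 4.1/3.7 = 1.11 kJ/s
ants: 4.2/7.5 = 0.56 kJ/s
grasshoppers: 0.79/5.4 = 0.146 kJ/s

small beetles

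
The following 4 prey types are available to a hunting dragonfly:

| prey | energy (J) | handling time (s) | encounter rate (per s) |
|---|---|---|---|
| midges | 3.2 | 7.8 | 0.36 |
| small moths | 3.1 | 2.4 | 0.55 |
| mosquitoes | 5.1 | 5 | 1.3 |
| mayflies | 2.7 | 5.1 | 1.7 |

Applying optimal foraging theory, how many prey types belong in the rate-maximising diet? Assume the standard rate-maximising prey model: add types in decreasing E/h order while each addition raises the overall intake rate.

2

Profitabilities (E/h, J/s): small moths 1.29, mosquitoes 1.02, mayflies 0.529, midges 0.41. Add prey in this order while the next type's profitability exceeds the intake rate on those already taken.
Rate on top 1: 0.7349. mosquitoes: 1.02 > 0.7349 → include.
Rate on top 2: 0.945. mayflies: 0.529 < 0.945 → exclude; stop.
Optimal diet: small moths, mosquitoes — 2 of 4 types.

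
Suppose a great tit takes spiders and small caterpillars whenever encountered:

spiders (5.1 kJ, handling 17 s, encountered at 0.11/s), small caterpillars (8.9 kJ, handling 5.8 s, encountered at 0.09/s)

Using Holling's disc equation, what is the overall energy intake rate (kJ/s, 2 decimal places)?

R = (0.11×5.1 + 0.09×8.9) / (1 + 0.11×17 + 0.09×5.8) = 1.362/3.392 = 0.4015 kJ/s.

0.40 kJ/s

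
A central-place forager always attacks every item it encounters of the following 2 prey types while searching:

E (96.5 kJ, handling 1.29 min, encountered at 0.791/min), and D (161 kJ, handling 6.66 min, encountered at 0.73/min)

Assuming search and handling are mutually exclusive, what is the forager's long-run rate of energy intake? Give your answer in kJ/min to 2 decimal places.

28.17 kJ/min

R = Σλ_iE_i / (1 + Σλ_ih_i)
Numerator: 0.791×96.5 + 0.73×161 = 193.9
Denominator: 1 + 0.791×1.29 + 0.73×6.66 = 6.882
R = 193.9/6.882 = 28.17 kJ/min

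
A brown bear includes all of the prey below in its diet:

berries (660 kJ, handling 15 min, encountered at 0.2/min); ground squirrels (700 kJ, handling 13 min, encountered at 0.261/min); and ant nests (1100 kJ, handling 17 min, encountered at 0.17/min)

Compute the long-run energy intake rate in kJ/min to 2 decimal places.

48.79 kJ/min

R = Σλ_iE_i / (1 + Σλ_ih_i)
Numerator: 0.2×660 + 0.261×700 + 0.17×1100 = 501.7
Denominator: 1 + 0.2×15 + 0.261×13 + 0.17×17 = 10.28
R = 501.7/10.28 = 48.79 kJ/min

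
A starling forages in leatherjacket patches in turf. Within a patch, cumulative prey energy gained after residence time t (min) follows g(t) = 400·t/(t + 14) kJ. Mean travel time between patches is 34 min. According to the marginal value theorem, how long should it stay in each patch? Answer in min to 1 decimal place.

By the marginal value theorem, leave when the instantaneous gain rate g'(t) equals the habitat-wide average g(t)/(T + t).
g'(t) = 400·14/(t + 14)². Setting 400·14/(t+14)² = 400t/[(t+14)(34+t)] gives 14(34+t) = t(t+14), so t² = 14×34 = 476.
t* = √476 = 21.82 min.

21.8 min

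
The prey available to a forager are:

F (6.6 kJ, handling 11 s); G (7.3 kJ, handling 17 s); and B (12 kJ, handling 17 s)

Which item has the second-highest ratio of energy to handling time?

F

In descending order of E/h:
B: 12/17 = 0.706 kJ/s
F: 6.6/11 = 0.6 kJ/s
G: 7.3/17 = 0.429 kJ/s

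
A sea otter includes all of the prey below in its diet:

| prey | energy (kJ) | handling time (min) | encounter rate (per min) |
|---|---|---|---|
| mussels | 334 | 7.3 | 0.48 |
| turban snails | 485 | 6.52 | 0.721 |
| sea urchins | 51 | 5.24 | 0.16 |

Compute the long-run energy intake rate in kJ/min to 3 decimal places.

51.593 kJ/min

R = (0.48×334 + 0.721×485 + 0.16×51) / (1 + 0.48×7.3 + 0.721×6.52 + 0.16×5.24) = 518.2/10.04 = 51.59 kJ/min.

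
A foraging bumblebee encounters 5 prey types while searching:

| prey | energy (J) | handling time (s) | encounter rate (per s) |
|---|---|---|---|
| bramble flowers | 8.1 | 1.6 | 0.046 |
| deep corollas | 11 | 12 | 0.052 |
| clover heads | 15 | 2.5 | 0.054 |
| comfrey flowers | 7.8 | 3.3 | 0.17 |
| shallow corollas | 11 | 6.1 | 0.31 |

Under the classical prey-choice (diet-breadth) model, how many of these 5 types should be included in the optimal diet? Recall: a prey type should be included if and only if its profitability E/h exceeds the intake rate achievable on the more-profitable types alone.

Rank by E/h (J/s): clover heads 6, bramble flowers 5.06, comfrey flowers 2.36, shallow corollas 1.8, deep corollas 0.917. Include each in turn until the next type's E/h falls below the running intake rate.
Rate on top 1: 0.7137. bramble flowers: 5.06 > 0.7137 → include.
Rate on top 2: 0.9785. comfrey flowers: 2.36 > 0.9785 → include.
Rate on top 3: 1.418. shallow corollas: 1.8 > 1.418 → include.
Rate on top 4: 1.617. deep corollas: 0.917 < 1.617 → exclude; stop.
Optimal diet: clover heads, bramble flowers, comfrey flowers, shallow corollas — 4 of 5 types.

4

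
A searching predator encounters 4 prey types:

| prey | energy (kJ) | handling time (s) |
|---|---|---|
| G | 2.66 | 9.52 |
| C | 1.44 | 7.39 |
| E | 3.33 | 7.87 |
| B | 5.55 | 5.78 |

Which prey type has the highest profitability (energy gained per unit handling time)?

In descending order of E/h:
B: 5.55/5.78 = 0.96 kJ/s
E: 3.33/7.87 = 0.423 kJ/s
G: 2.66/9.52 = 0.279 kJ/s
C: 1.44/7.39 = 0.195 kJ/s

B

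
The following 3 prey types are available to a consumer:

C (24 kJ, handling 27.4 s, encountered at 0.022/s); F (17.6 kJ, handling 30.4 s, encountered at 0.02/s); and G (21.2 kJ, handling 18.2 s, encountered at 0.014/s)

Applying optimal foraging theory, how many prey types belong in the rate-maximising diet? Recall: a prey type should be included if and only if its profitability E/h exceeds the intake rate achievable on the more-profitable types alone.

3

E/h in descending order: G 1.16, C 0.876, F 0.579 kJ/s. The optimal diet is the largest prefix of this list for which every included type satisfies E_i/h_i > R on the types above it.
Rate on top 1: 0.2365. C: 0.876 > 0.2365 → include.
Rate on top 2: 0.444. F: 0.579 > 0.444 → include.
Optimal diet: G, C, F — 3 of 3 types.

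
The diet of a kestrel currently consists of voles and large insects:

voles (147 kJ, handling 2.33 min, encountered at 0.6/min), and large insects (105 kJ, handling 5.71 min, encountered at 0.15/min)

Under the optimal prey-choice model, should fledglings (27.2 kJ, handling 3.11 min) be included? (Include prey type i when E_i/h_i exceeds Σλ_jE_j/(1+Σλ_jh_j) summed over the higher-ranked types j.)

No

On voles and large insects alone, R = ΣλE/(1+Σλh) = 104/3.254 = 31.94 kJ/min.
Profitability of fledglings: 27.2/3.11 = 8.746 kJ/min.
8.746 < 31.94, so adding fledglings would lower the average — exclude it.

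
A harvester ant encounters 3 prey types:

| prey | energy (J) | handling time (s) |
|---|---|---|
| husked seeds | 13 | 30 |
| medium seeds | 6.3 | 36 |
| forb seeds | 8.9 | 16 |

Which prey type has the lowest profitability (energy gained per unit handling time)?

In descending order of E/h:
forb seeds: 8.9/16 = 0.556 J/s
husked seeds: 13/30 = 0.433 J/s
medium seeds: 6.3/36 = 0.175 J/s

medium seeds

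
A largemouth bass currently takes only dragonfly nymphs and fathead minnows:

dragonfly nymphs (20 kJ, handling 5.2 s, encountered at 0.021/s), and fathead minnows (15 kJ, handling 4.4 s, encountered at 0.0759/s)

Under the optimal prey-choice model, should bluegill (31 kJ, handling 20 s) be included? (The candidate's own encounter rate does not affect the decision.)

Yes

Current rate: (0.021×20 + 0.0759×15)/(1 + 0.021×5.2 + 0.0759×4.4) = 1.08 kJ/s.
bluegill: E/h = 31/20 = 1.55 kJ/s.
1.55 > 1.08, so adding bluegill raises the average — include it.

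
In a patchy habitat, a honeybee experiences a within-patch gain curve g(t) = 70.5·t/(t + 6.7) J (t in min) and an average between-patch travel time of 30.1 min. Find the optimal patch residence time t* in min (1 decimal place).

14.2 min

By the marginal value theorem, leave when the instantaneous gain rate g'(t) equals the habitat-wide average g(t)/(T + t).
g'(t) = 70.5·6.7/(t + 6.7)². Setting 70.5·6.7/(t+6.7)² = 70.5t/[(t+6.7)(30.1+t)] gives 6.7(30.1+t) = t(t+6.7), so t² = 6.7×30.1 = 201.7.
t* = √201.7 = 14.2 min.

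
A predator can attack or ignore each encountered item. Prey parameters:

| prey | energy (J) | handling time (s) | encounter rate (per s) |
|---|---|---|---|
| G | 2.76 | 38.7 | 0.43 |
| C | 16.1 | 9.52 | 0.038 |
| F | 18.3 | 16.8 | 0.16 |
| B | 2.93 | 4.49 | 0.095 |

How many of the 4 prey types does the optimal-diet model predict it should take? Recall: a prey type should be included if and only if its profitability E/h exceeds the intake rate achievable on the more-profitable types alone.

E/h in descending order: C 1.69, F 1.09, B 0.653, G 0.0713 J/s. The optimal diet is the largest prefix of this list for which every included type satisfies E_i/h_i > R on the types above it.
Rate on top 1: 0.4493. F: 1.09 > 0.4493 → include.
Rate on top 2: 0.8741. B: 0.653 < 0.8741 → exclude; stop.
Optimal diet: C, F — 2 of 4 types.

2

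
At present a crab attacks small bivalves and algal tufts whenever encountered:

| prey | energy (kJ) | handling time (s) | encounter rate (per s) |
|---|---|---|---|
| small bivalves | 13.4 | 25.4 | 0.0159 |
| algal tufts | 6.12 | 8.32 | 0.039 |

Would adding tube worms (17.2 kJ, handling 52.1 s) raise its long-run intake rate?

On small bivalves and algal tufts alone, R = ΣλE/(1+Σλh) = 0.4517/1.728 = 0.2614 kJ/s.
tube worms: E/h = 17.2/52.1 = 0.3301 kJ/s.
Since 0.3301 > R, including tube worms increases the long-run rate.

Yes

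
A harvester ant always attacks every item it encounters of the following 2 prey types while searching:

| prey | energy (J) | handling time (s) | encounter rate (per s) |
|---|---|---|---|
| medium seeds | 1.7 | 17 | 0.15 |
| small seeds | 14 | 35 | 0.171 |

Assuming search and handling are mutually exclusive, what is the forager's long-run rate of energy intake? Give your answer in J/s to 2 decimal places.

R = Σλ_iE_i / (1 + Σλ_ih_i)
Numerator: 0.15×1.7 + 0.171×14 = 2.649
Denominator: 1 + 0.15×17 + 0.171×35 = 9.535
R = 2.649/9.535 = 0.2778 J/s

0.28 J/s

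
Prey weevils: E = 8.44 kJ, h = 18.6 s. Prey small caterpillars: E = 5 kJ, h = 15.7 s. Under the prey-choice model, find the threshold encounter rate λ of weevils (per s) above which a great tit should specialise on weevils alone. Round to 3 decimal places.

0.127 per s

At the threshold, the rate on weevils alone equals the profitability of small caterpillars: λ·8.44/(1 + λ·18.6) = 5/15.7 = 0.3185.
Rearranging, λ(8.44 − 0.3185×18.6) = 0.3185, so λ = 0.3185/2.516 = 0.1266 per s.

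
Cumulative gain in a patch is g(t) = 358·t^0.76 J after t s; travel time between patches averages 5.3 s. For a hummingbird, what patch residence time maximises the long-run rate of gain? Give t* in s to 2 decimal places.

Optimal t* satisfies g'(t*) = g(t*)/(T + t*).
g'(t) = 0.76·358·t^-0.24. Setting 0.76·358·t^-0.24 = 358·t^0.76/(5.3+t) gives 0.76(5.3+t) = t, so 0.24·t = 0.76×5.3.
t* = 0.76×5.3/0.24 = 16.78 s.

16.78 s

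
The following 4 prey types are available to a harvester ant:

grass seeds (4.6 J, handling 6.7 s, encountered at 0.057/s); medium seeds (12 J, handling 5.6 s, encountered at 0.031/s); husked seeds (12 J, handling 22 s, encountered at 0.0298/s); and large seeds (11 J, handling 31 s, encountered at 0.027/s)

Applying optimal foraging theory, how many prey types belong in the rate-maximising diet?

3

E/h in descending order: medium seeds 2.14, grass seeds 0.687, husked seeds 0.545, large seeds 0.355 J/s. The optimal diet is the largest prefix of this list for which every included type satisfies E_i/h_i > R on the types above it.
Rate on top 1: 0.317. grass seeds: 0.687 > 0.317 → include.
Rate on top 2: 0.4077. husked seeds: 0.545 > 0.4077 → include.
Rate on top 3: 0.4486. large seeds: 0.355 < 0.4486 → exclude; stop.
Optimal diet: medium seeds, grass seeds, husked seeds — 3 of 4 types.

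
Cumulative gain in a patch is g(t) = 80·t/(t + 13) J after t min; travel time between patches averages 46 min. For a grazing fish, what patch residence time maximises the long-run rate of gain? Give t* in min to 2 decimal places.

Optimal t* satisfies g'(t*) = g(t*)/(T + t*).
g'(t) = 80·13/(t + 13)². Setting 80·13/(t+13)² = 80t/[(t+13)(46+t)] gives 13(46+t) = t(t+13), so t² = 13×46 = 598.
t* = √598 = 24.45 min.

24.45 min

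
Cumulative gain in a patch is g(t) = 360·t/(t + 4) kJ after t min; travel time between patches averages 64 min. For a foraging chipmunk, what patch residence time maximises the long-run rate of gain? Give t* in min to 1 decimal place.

By the marginal value theorem, leave when the instantaneous gain rate g'(t) equals the habitat-wide average g(t)/(T + t).
g'(t) = 360·4/(t + 4)². Setting 360·4/(t+4)² = 360t/[(t+4)(64+t)] gives 4(64+t) = t(t+4), so t² = 4×64 = 256.
t* = √256 = 16 min.

16.0 min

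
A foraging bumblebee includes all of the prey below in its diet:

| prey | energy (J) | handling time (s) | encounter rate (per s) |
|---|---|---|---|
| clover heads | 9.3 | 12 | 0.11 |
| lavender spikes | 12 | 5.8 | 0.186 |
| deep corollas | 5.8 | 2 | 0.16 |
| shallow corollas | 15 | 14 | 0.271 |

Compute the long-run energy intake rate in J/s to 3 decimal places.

1.098 J/s

R = Σλ_iE_i / (1 + Σλ_ih_i)
Numerator: 0.11×9.3 + 0.186×12 + 0.16×5.8 + 0.271×15 = 8.248
Denominator: 1 + 0.11×12 + 0.186×5.8 + 0.16×2 + 0.271×14 = 7.513
R = 8.248/7.513 = 1.098 J/s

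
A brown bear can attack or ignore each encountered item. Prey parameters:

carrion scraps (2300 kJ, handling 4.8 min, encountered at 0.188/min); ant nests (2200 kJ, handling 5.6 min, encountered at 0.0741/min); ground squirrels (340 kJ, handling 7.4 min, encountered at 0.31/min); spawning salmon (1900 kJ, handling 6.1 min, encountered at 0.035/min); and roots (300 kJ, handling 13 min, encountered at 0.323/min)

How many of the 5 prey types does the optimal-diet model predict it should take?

Profitabilities (E/h, kJ/min): carrion scraps 479, ant nests 393, spawning salmon 311, ground squirrels 45.9, roots 23.1. Add prey in this order while the next type's profitability exceeds the intake rate on those already taken.
Rate on top 1: 227.3. ant nests: 393 > 227.3 → include.
Rate on top 2: 256.9. spawning salmon: 311 > 256.9 → include.
Rate on top 3: 261.5. ground squirrels: 45.9 < 261.5 → exclude; stop.
Optimal diet: carrion scraps, ant nests, spawning salmon — 3 of 5 types.

3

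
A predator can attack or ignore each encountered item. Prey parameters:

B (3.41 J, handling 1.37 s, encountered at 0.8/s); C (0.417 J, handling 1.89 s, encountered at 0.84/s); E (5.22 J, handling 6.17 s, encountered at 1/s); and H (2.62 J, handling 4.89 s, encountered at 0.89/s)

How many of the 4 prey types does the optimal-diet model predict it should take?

1

Profitabilities (E/h, J/s): B 2.49, E 0.846, H 0.536, C 0.221. Add prey in this order while the next type's profitability exceeds the intake rate on those already taken.
Rate on top 1: 1.302. E: 0.846 < 1.302 → exclude; stop.
Optimal diet: B — 1 of 4 types.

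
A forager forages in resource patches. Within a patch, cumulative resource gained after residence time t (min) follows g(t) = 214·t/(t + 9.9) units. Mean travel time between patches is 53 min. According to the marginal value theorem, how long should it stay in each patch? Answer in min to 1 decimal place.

22.9 min

By the marginal value theorem, leave when the instantaneous gain rate g'(t) equals the habitat-wide average g(t)/(T + t).
g'(t) = 214·9.9/(t + 9.9)². Setting 214·9.9/(t+9.9)² = 214t/[(t+9.9)(53+t)] gives 9.9(53+t) = t(t+9.9), so t² = 9.9×53 = 524.7.
t* = √524.7 = 22.91 min.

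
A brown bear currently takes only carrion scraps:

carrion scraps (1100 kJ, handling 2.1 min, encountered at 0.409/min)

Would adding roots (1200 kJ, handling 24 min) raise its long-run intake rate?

No

On carrion scraps alone, R = ΣλE/(1+Σλh) = 449.9/1.859 = 242 kJ/min.
Profitability of roots: 1200/24 = 50 kJ/min.
50 < 242, so adding roots would lower the average — exclude it.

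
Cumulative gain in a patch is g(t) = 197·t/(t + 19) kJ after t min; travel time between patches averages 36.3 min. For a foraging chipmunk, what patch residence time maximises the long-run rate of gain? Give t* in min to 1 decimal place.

26.3 min

By the marginal value theorem, leave when the instantaneous gain rate g'(t) equals the habitat-wide average g(t)/(T + t).
g'(t) = 197·19/(t + 19)². Setting 197·19/(t+19)² = 197t/[(t+19)(36.3+t)] gives 19(36.3+t) = t(t+19), so t² = 19×36.3 = 689.7.
t* = √689.7 = 26.26 min.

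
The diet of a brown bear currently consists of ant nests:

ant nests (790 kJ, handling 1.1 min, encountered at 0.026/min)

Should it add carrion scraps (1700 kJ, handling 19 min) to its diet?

Yes

Current rate: (0.026×790)/(1 + 0.026×1.1) = 19.97 kJ/min.
carrion scraps: E/h = 1700/19 = 89.47 kJ/min.
Since 89.47 > R, including carrion scraps increases the long-run rate.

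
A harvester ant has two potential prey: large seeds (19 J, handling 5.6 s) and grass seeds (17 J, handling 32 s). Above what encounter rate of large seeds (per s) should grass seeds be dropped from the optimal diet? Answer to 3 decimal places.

0.033 per s

The zero-one rule: include grass seeds iff E₂/h₂ > λE₁/(1+λh₁). Equality gives the switch point.
λE₁h₂ = E₂ + λE₂h₁ ⇒ λ = E₂/(E₁h₂ − E₂h₁) = 17/(608 − 95.2) = 0.03315 per s.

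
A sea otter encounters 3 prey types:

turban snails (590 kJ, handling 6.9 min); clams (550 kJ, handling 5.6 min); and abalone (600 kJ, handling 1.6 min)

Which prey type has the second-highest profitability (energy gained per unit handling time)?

Profitability E/h (kJ/min): turban snails = 590/6.9 = 85.5, clams = 550/5.6 = 98.2, abalone = 600/1.6 = 375.
Ranked: abalone > clams > turban snails.

clams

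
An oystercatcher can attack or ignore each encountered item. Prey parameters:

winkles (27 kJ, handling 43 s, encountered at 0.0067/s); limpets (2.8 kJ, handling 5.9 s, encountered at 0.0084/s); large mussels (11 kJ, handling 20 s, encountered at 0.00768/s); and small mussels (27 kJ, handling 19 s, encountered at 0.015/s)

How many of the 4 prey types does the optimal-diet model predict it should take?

Rank by E/h (kJ/s): small mussels 1.42, winkles 0.628, large mussels 0.55, limpets 0.475. Include each in turn until the next type's E/h falls below the running intake rate.
Rate on top 1: 0.3152. winkles: 0.628 > 0.3152 → include.
Rate on top 2: 0.3724. large mussels: 0.55 > 0.3724 → include.
Rate on top 3: 0.3882. limpets: 0.475 > 0.3882 → include.
Optimal diet: small mussels, winkles, large mussels, limpets — 4 of 4 types.

4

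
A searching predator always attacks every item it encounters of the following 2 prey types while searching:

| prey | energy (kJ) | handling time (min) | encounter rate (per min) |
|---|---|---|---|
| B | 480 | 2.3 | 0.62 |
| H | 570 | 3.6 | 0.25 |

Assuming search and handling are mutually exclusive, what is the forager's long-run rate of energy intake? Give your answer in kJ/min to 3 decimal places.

Energy encountered per unit search time: 0.62×480 + 0.25×570 = 440.1 kJ/min.
Handling time per unit search time: 0.62×2.3 + 0.25×3.6 = 2.326.
Rate = 440.1/(1 + 2.326) = 132.3 kJ/min.

132.321 kJ/min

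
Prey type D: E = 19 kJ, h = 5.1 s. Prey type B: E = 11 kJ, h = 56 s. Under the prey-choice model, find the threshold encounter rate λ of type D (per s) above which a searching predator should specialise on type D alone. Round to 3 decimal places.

The zero-one rule: include type B iff E₂/h₂ > λE₁/(1+λh₁). Equality gives the switch point.
λE₁h₂ = E₂ + λE₂h₁ ⇒ λ = E₂/(E₁h₂ − E₂h₁) = 11/(1064 − 56.1) = 0.01091 per s.

0.011 per s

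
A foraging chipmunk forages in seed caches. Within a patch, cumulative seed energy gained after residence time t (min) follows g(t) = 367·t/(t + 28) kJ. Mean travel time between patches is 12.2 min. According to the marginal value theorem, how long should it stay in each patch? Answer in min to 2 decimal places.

18.48 min

By the marginal value theorem, leave when the instantaneous gain rate g'(t) equals the habitat-wide average g(t)/(T + t).
g'(t) = 367·28/(t + 28)². Setting 367·28/(t+28)² = 367t/[(t+28)(12.2+t)] gives 28(12.2+t) = t(t+28), so t² = 28×12.2 = 341.6.
t* = √341.6 = 18.48 min.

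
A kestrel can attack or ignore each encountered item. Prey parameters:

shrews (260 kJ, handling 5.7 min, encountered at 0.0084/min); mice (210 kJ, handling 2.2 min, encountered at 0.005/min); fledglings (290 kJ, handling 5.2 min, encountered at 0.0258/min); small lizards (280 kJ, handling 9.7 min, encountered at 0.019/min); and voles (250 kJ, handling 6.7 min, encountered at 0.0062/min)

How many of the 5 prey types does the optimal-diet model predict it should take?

5

Profitabilities (E/h, kJ/min): mice 95.5, fledglings 55.8, shrews 45.6, voles 37.3, small lizards 28.9. Add prey in this order while the next type's profitability exceeds the intake rate on those already taken.
Rate on top 1: 1.039. fledglings: 55.8 > 1.039 → include.
Rate on top 2: 7.45. shrews: 45.6 > 7.45 → include.
Rate on top 3: 8.982. voles: 37.3 > 8.982 → include.
Rate on top 4: 9.935. small lizards: 28.9 > 9.935 → include.
Optimal diet: mice, fledglings, shrews, voles, small lizards — 5 of 5 types.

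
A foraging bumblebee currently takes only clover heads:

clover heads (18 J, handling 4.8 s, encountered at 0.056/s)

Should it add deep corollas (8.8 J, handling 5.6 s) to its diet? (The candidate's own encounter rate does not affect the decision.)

Intake rate on the current diet: R = (0.056×18) / (1 + 0.056×4.8) = 1.008/1.269 = 0.7945 J/s.
deep corollas: E/h = 8.8/5.6 = 1.571 J/s.
1.571 > 0.7945, so adding deep corollas raises the average — include it.

Yes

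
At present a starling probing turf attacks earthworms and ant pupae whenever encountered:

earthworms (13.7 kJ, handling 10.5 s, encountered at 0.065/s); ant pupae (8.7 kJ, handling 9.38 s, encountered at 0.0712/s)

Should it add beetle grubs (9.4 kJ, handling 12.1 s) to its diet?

On earthworms and ant pupae alone, R = ΣλE/(1+Σλh) = 1.51/2.35 = 0.6424 kJ/s.
Profitability of beetle grubs: 9.4/12.1 = 0.7769 kJ/s.
Since 0.7769 > R, including beetle grubs increases the long-run rate.

Yes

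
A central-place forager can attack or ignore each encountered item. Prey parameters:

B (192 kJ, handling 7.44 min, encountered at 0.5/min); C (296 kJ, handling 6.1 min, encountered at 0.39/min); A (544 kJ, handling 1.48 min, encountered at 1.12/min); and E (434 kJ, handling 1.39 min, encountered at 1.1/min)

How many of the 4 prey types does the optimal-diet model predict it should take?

2

Rank by E/h (kJ/min): A 368, E 312, C 48.5, B 25.8. Include each in turn until the next type's E/h falls below the running intake rate.
Rate on top 1: 229.3. E: 312 > 229.3 → include.
Rate on top 2: 259.6. C: 48.5 < 259.6 → exclude; stop.
Optimal diet: A, E — 2 of 4 types.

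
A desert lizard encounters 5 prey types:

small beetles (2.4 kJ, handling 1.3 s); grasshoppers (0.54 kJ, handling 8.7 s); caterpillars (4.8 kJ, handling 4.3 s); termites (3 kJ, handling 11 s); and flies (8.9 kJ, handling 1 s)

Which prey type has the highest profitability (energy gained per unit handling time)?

In descending order of E/h:
flies: 8.9/1 = 8.9 kJ/s
small beetles: 2.4/1.3 = 1.85 kJ/s
caterpillars: 4.8/4.3 = 1.12 kJ/s
termites: 3/11 = 0.273 kJ/s
grasshoppers: 0.54/8.7 = 0.0621 kJ/s

flies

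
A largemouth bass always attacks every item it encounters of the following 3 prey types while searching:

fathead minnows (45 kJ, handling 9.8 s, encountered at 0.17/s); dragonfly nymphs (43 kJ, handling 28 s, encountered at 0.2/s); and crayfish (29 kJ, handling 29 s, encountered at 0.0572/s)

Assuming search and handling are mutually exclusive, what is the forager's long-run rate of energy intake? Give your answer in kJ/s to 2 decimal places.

1.80 kJ/s

R = (0.17×45 + 0.2×43 + 0.0572×29) / (1 + 0.17×9.8 + 0.2×28 + 0.0572×29) = 17.91/9.925 = 1.804 kJ/s.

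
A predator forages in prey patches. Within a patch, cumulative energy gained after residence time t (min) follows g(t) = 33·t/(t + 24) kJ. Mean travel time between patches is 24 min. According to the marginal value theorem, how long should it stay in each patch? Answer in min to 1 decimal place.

24.0 min

Optimal t* satisfies g'(t*) = g(t*)/(T + t*).
g'(t) = 33·24/(t + 24)². Setting 33·24/(t+24)² = 33t/[(t+24)(24+t)] gives 24(24+t) = t(t+24), so t² = 24×24 = 576.
t* = √576 = 24 min.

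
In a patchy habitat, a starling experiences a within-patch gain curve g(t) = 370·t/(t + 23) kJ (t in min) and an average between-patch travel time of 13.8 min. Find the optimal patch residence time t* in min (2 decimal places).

Optimal t* satisfies g'(t*) = g(t*)/(T + t*).
g'(t) = 370·23/(t + 23)². Setting 370·23/(t+23)² = 370t/[(t+23)(13.8+t)] gives 23(13.8+t) = t(t+23), so t² = 23×13.8 = 317.4.
t* = √317.4 = 17.82 min.

17.82 min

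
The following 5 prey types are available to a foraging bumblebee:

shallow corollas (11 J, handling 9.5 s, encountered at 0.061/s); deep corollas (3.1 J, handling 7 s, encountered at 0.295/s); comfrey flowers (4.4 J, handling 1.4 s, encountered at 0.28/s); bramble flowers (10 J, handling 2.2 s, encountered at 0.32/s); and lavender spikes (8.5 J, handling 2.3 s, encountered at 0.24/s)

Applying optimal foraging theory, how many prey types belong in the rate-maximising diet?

3

E/h in descending order: bramble flowers 4.55, lavender spikes 3.7, comfrey flowers 3.14, shallow corollas 1.16, deep corollas 0.443 J/s. The optimal diet is the largest prefix of this list for which every included type satisfies E_i/h_i > R on the types above it.
Rate on top 1: 1.878. lavender spikes: 3.7 > 1.878 → include.
Rate on top 2: 2.323. comfrey flowers: 3.14 > 2.323 → include.
Rate on top 3: 2.444. shallow corollas: 1.16 < 2.444 → exclude; stop.
Optimal diet: bramble flowers, lavender spikes, comfrey flowers — 3 of 5 types.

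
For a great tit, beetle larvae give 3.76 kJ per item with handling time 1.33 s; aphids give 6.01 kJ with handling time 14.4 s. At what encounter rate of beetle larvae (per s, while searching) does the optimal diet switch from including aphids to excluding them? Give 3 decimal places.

0.130 per s

At the threshold, the rate on beetle larvae alone equals the profitability of aphids: λ·3.76/(1 + λ·1.33) = 6.01/14.4 = 0.4174.
Rearranging, λ(3.76 − 0.4174×1.33) = 0.4174, so λ = 0.4174/3.205 = 0.1302 per s.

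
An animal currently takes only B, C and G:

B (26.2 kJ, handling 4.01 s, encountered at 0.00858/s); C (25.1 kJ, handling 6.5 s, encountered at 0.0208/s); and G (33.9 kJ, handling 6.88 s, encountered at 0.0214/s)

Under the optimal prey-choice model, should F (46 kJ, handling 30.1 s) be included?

Yes

On B, C and G alone, R = ΣλE/(1+Σλh) = 1.472/1.317 = 1.118 kJ/s.
Profitability of F: 46/30.1 = 1.528 kJ/s.
Since 1.528 > R, including F increases the long-run rate.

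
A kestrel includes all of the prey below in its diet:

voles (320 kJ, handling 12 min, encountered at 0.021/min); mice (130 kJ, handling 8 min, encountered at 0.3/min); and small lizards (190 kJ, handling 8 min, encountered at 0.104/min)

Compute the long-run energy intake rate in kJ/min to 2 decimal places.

14.60 kJ/min

Energy encountered per unit search time: 0.021×320 + 0.3×130 + 0.104×190 = 65.48 kJ/min.
Handling time per unit search time: 0.021×12 + 0.3×8 + 0.104×8 = 3.484.
Rate = 65.48/(1 + 3.484) = 14.6 kJ/min.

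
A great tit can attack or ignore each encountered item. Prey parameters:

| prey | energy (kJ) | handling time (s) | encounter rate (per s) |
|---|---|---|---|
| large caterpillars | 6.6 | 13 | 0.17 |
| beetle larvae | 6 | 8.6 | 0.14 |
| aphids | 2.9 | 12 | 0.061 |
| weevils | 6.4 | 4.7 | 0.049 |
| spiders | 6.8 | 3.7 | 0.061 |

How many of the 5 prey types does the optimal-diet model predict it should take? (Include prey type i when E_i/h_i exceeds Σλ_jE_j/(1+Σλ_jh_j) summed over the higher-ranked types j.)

Rank by E/h (kJ/s): spiders 1.84, weevils 1.36, beetle larvae 0.698, large caterpillars 0.508, aphids 0.242. Include each in turn until the next type's E/h falls below the running intake rate.
Rate on top 1: 0.3384. weevils: 1.36 > 0.3384 → include.
Rate on top 2: 0.5003. beetle larvae: 0.698 > 0.5003 → include.
Rate on top 3: 0.5896. large caterpillars: 0.508 < 0.5896 → exclude; stop.
Optimal diet: spiders, weevils, beetle larvae — 3 of 5 types.

3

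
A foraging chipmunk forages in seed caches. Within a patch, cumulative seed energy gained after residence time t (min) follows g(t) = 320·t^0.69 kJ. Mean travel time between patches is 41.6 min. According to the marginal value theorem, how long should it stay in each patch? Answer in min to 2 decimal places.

92.59 min

By the marginal value theorem, leave when the instantaneous gain rate g'(t) equals the habitat-wide average g(t)/(T + t).
g'(t) = 0.69·320·t^-0.31. Setting 0.69·320·t^-0.31 = 320·t^0.69/(41.6+t) gives 0.69(41.6+t) = t, so 0.31·t = 0.69×41.6.
t* = 0.69×41.6/0.31 = 92.59 min.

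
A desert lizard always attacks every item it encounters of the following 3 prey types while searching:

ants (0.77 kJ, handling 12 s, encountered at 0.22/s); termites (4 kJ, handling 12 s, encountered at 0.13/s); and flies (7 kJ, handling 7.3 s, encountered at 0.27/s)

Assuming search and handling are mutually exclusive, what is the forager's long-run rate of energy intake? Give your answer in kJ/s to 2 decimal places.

R = (0.22×0.77 + 0.13×4 + 0.27×7) / (1 + 0.22×12 + 0.13×12 + 0.27×7.3) = 2.579/7.171 = 0.3597 kJ/s.

0.36 kJ/s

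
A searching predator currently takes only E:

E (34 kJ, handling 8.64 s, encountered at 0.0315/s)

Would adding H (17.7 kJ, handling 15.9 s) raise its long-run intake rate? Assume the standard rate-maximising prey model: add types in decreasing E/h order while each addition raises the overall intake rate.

Yes

On E alone, R = ΣλE/(1+Σλh) = 1.071/1.272 = 0.8419 kJ/s.
H: E/h = 17.7/15.9 = 1.113 kJ/s.
1.113 > 0.8419, so adding H raises the average — include it.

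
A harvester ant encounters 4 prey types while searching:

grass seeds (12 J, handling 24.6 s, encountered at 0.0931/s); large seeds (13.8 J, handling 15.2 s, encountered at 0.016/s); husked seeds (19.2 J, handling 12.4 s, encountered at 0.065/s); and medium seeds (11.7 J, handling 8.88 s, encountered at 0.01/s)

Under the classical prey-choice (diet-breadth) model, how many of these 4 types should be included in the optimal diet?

3

Profitabilities (E/h, J/s): husked seeds 1.55, medium seeds 1.32, large seeds 0.908, grass seeds 0.488. Add prey in this order while the next type's profitability exceeds the intake rate on those already taken.
Rate on top 1: 0.691. medium seeds: 1.32 > 0.691 → include.
Rate on top 2: 0.7204. large seeds: 0.908 > 0.7204 → include.
Rate on top 3: 0.7417. grass seeds: 0.488 < 0.7417 → exclude; stop.
Optimal diet: husked seeds, medium seeds, large seeds — 3 of 4 types.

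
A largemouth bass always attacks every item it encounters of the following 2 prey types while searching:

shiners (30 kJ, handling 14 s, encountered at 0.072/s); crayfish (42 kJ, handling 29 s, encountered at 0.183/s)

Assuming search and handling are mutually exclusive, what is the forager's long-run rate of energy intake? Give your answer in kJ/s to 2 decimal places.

Energy encountered per unit search time: 0.072×30 + 0.183×42 = 9.846 kJ/s.
Handling time per unit search time: 0.072×14 + 0.183×29 = 6.315.
Rate = 9.846/(1 + 6.315) = 1.346 kJ/s.

1.35 kJ/s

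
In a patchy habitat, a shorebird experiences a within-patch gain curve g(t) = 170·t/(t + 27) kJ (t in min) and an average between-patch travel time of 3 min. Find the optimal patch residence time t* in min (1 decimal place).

By the marginal value theorem, leave when the instantaneous gain rate g'(t) equals the habitat-wide average g(t)/(T + t).
g'(t) = 170·27/(t + 27)². Setting 170·27/(t+27)² = 170t/[(t+27)(3+t)] gives 27(3+t) = t(t+27), so t² = 27×3 = 81.
t* = √81 = 9 min.

9.0 min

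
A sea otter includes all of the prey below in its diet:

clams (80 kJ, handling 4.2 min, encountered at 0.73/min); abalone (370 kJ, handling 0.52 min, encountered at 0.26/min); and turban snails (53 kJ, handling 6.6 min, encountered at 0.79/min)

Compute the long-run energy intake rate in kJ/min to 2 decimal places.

20.87 kJ/min

R = Σλ_iE_i / (1 + Σλ_ih_i)
Numerator: 0.73×80 + 0.26×370 + 0.79×53 = 196.5
Denominator: 1 + 0.73×4.2 + 0.26×0.52 + 0.79×6.6 = 9.415
R = 196.5/9.415 = 20.87 kJ/min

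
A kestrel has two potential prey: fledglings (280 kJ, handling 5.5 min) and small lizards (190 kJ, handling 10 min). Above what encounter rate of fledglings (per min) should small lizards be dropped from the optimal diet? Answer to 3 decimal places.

The zero-one rule: include small lizards iff E₂/h₂ > λE₁/(1+λh₁). Equality gives the switch point.
λE₁h₂ = E₂ + λE₂h₁ ⇒ λ = E₂/(E₁h₂ − E₂h₁) = 190/(2800 − 1045) = 0.1083 per min.

0.108 per min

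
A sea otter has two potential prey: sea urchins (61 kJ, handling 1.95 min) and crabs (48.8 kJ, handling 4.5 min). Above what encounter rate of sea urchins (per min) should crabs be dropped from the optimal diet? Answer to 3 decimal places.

0.272 per min

The zero-one rule: include crabs iff E₂/h₂ > λE₁/(1+λh₁). Equality gives the switch point.
λE₁h₂ = E₂ + λE₂h₁ ⇒ λ = E₂/(E₁h₂ − E₂h₁) = 48.8/(274.5 − 95.16) = 0.2721 per min.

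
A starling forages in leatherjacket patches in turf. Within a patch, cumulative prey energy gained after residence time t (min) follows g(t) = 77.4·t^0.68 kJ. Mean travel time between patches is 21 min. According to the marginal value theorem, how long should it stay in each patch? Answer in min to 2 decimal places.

Optimal t* satisfies g'(t*) = g(t*)/(T + t*).
g'(t) = 0.68·77.4·t^-0.32. Setting 0.68·77.4·t^-0.32 = 77.4·t^0.68/(21+t) gives 0.68(21+t) = t, so 0.32·t = 0.68×21.
t* = 0.68×21/0.32 = 44.63 min.

44.63 min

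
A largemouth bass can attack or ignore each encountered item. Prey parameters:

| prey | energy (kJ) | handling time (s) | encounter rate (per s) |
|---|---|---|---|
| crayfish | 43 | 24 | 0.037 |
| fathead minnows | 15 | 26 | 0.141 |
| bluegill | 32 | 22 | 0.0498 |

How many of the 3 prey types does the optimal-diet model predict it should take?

2

Rank by E/h (kJ/s): crayfish 1.79, bluegill 1.45, fathead minnows 0.577. Include each in turn until the next type's E/h falls below the running intake rate.
Rate on top 1: 0.8427. bluegill: 1.45 > 0.8427 → include.
Rate on top 2: 1.067. fathead minnows: 0.577 < 1.067 → exclude; stop.
Optimal diet: crayfish, bluegill — 2 of 3 types.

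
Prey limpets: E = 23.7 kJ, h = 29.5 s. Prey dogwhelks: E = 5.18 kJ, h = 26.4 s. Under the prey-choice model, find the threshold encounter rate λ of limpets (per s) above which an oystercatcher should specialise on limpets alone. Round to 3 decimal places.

The zero-one rule: include dogwhelks iff E₂/h₂ > λE₁/(1+λh₁). Equality gives the switch point.
λE₁h₂ = E₂ + λE₂h₁ ⇒ λ = E₂/(E₁h₂ − E₂h₁) = 5.18/(625.7 − 152.8) = 0.01095 per s.

0.011 per s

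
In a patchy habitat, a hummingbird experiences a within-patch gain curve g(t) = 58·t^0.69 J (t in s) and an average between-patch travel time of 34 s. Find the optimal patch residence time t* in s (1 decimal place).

Optimal t* satisfies g'(t*) = g(t*)/(T + t*).
g'(t) = 0.69·58·t^-0.31. Setting 0.69·58·t^-0.31 = 58·t^0.69/(34+t) gives 0.69(34+t) = t, so 0.31·t = 0.69×34.
t* = 0.69×34/0.31 = 75.68 s.

75.7 s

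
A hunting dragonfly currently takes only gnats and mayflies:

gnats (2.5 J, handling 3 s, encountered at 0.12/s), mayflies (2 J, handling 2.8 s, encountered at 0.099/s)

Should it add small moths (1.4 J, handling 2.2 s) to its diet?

Intake rate on the current diet: R = (0.12×2.5 + 0.099×2) / (1 + 0.12×3 + 0.099×2.8) = 0.498/1.637 = 0.3042 J/s.
small moths: E/h = 1.4/2.2 = 0.6364 J/s.
0.6364 > 0.3042, so adding small moths raises the average — include it.

Yes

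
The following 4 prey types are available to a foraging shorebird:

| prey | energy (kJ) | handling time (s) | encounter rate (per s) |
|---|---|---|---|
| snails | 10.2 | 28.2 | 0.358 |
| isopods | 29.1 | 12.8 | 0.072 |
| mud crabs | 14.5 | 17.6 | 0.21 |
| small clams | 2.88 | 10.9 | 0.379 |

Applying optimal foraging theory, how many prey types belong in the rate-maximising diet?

E/h in descending order: isopods 2.27, mud crabs 0.824, snails 0.362, small clams 0.264 kJ/s. The optimal diet is the largest prefix of this list for which every included type satisfies E_i/h_i > R on the types above it.
Rate on top 1: 1.09. mud crabs: 0.824 < 1.09 → exclude; stop.
Optimal diet: isopods — 1 of 4 types.

1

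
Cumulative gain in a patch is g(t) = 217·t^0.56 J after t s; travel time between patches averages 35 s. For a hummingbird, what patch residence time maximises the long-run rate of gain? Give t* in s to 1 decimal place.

Optimal t* satisfies g'(t*) = g(t*)/(T + t*).
g'(t) = 0.56·217·t^-0.44. Setting 0.56·217·t^-0.44 = 217·t^0.56/(35+t) gives 0.56(35+t) = t, so 0.44·t = 0.56×35.
t* = 0.56×35/0.44 = 44.55 s.

44.5 s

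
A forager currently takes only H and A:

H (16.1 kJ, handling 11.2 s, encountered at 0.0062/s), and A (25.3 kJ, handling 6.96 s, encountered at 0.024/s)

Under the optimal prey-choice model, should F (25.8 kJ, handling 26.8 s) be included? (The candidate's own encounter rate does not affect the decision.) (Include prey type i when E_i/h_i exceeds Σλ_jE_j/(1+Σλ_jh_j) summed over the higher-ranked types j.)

Intake rate on the current diet: R = (0.0062×16.1 + 0.024×25.3) / (1 + 0.0062×11.2 + 0.024×6.96) = 0.707/1.236 = 0.5718 kJ/s.
Profitability of F: 25.8/26.8 = 0.9627 kJ/s.
Since 0.9627 > R, including F increases the long-run rate.

Yes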